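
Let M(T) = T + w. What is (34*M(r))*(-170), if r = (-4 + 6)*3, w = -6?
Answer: 0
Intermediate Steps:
r = 6 (r = 2*3 = 6)
M(T) = -6 + T (M(T) = T - 6 = -6 + T)
(34*M(r))*(-170) = (34*(-6 + 6))*(-170) = (34*0)*(-170) = 0*(-170) = 0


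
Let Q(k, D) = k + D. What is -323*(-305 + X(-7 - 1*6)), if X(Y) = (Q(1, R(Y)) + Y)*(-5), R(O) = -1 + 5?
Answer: 85595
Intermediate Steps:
R(O) = 4
Q(k, D) = D + k
X(Y) = -25 - 5*Y (X(Y) = ((4 + 1) + Y)*(-5) = (5 + Y)*(-5) = -25 - 5*Y)
-323*(-305 + X(-7 - 1*6)) = -323*(-305 + (-25 - 5*(-7 - 1*6))) = -323*(-305 + (-25 - 5*(-7 - 6))) = -323*(-305 + (-25 - 5*(-13))) = -323*(-305 + (-25 + 65)) = -323*(-305 + 40) = -323*(-265) = 85595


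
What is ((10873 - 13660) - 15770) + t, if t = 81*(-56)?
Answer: -23093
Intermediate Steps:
t = -4536
((10873 - 13660) - 15770) + t = ((10873 - 13660) - 15770) - 4536 = (-2787 - 15770) - 4536 = -18557 - 4536 = -23093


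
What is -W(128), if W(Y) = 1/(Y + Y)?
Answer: -1/256 ≈ -0.0039063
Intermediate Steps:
W(Y) = 1/(2*Y)
-W(128) = -1/(2*128) = -1*1/256 = -1/256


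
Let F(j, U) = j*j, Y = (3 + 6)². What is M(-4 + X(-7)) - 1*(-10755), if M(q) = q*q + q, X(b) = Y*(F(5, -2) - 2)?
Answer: 3468495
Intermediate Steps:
Y = 81 (Y = 9² = 81)
F(j, U) = j²
X(b) = 1863 (X(b) = 81*(5² - 2) = 81*(25 - 2) = 81*23 = 1863)
M(q) = q + q² (M(q) = q² + q = q + q²)
M(-4 + X(-7)) - 1*(-10755) = (-4 + 1863)*(1 + (-4 + 1863)) - 1*(-10755) = 1859*(1 + 1859) + 10755 = 1859*1860 + 10755 = 3457740 + 10755 = 3468495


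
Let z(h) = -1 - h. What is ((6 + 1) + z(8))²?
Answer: 4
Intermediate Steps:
((6 + 1) + z(8))² = ((6 + 1) + (-1 - 1*8))² = (7 + (-1 - 8))² = (7 - 9)² = (-2)² = 4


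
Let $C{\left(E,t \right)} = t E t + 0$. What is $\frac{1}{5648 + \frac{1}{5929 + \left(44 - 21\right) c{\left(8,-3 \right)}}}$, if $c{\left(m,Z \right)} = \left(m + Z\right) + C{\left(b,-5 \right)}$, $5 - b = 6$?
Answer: $\frac{5469}{30888913} \approx 0.00017705$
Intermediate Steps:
$b = -1$ ($b = 5 - 6 = -1$)
$C{\left(E,t \right)} = E t^{2}$ ($C{\left(E,t \right)} = E t t + 0 = E t^{2} + 0 = E t^{2}$)
$c{\left(m,Z \right)} = -25 + Z + m$ ($c{\left(m,Z \right)} = \left(m + Z\right) - \left(-5\right)^{2} = \left(Z + m\right) - 25 = -25 + Z + m$)
$\frac{1}{5648 + \frac{1}{5929 + \left(44 - 21\right) c{\left(8,-3 \right)}}} = \frac{1}{5648 + \frac{1}{5929 + \left(44 - 21\right) \left(-25 - 3 + 8\right)}} = \frac{1}{5648 + \frac{1}{5929 + 23 \left(-20\right)}} = \frac{1}{5648 + \frac{1}{5929 - 460}} = \frac{1}{5648 + \frac{1}{5469}} = \frac{1}{\frac{30888913}{5469}} = \frac{5469}{30888913}$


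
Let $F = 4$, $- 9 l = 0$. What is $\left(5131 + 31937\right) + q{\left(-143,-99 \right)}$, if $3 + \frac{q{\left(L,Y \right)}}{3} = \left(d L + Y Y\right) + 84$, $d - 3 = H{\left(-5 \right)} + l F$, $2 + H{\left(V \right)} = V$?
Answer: $68430$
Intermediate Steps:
$l = 0$ ($l = \left(- \frac{1}{9}\right) 0 = 0$)
$H{\left(V \right)} = -2 + V$
$d = -4$ ($d = 3 + \left(\left(-2 - 5\right) + 0 \cdot 4\right) = 3 + \left(-7 + 0\right) = 3 - 7 = -4$)
$q{\left(L,Y \right)} = 243 - 12 L + 3 Y^{2}$ ($q{\left(L,Y \right)} = -9 + 3 \left(\left(- 4 L + Y Y\right) + 84\right) = -9 + 3 \left(\left(- 4 L + Y^{2}\right) + 84\right) = -9 + 3 \left(\left(Y^{2} - 4 L\right) + 84\right) = -9 + 3 \left(84 + Y^{2} - 4 L\right) = -9 + \left(252 - 12 L + 3 Y^{2}\right) = 243 - 12 L + 3 Y^{2}$)
$\left(5131 + 31937\right) + q{\left(-143,-99 \right)} = \left(5131 + 31937\right) + \left(243 - -1716 + 3 \left(-99\right)^{2}\right) = 37068 + \left(243 + 1716 + 3 \cdot 9801\right) = 37068 + \left(243 + 1716 + 29403\right) = 37068 + 31362 = 68430$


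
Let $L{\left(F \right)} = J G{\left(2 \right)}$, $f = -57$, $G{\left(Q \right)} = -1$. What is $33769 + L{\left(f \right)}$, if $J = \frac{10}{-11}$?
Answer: $\frac{371469}{11} \approx 33770.0$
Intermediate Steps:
$J = - \frac{10}{11}$ ($J = 10 \left(- \frac{1}{11}\right) = - \frac{10}{11} \approx -0.90909$)
$L{\left(F \right)} = \frac{10}{11}$ ($L{\left(F \right)} = \left(- \frac{10}{11}\right) \left(-1\right) = \frac{10}{11}$)
$33769 + L{\left(f \right)} = 33769 + \frac{10}{11} = \frac{371469}{11}$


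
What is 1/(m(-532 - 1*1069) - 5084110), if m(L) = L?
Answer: -1/5085711 ≈ -1.9663e-7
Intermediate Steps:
1/(m(-532 - 1*1069) - 5084110) = 1/((-532 - 1*1069) - 5084110) = 1/((-532 - 1069) - 5084110) = 1/(-1601 - 5084110) = 1/(-5085711) = -1/5085711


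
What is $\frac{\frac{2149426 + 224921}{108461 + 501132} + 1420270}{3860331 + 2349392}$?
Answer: $\frac{865789024457}{3785403672739} \approx 0.22872$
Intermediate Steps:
$\frac{\frac{2149426 + 224921}{108461 + 501132} + 1420270}{3860331 + 2349392} = \frac{\frac{2374347}{609593} + 1420270}{6209723} = \left(2374347 \cdot \frac{1}{609593} + 1420270\right) \frac{1}{6209723} = \left(\frac{2374347}{609593} + 1420270\right) \frac{1}{6209723} = \frac{865789024457}{609593} \cdot \frac{1}{6209723} = \frac{865789024457}{3785403672739}$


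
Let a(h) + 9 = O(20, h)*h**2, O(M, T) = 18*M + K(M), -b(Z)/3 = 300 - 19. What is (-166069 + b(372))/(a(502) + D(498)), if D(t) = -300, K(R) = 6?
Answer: -166912/92233155 ≈ -0.0018097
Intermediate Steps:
b(Z) = -843 (b(Z) = -3*(300 - 19) = -3*281 = -843)
O(M, T) = 6 + 18*M (O(M, T) = 18*M + 6 = 6 + 18*M)
a(h) = -9 + 366*h**2 (a(h) = -9 + (6 + 18*20)*h**2 = -9 + (6 + 360)*h**2 = -9 + 366*h**2)
(-166069 + b(372))/(a(502) + D(498)) = (-166069 - 843)/((-9 + 366*502**2) - 300) = -166912/((-9 + 366*252004) - 300) = -166912/((-9 + 92233464) - 300) = -166912/(92233455 - 300) = -166912/92233155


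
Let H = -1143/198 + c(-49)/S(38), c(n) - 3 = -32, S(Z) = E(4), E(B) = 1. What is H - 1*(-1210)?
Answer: 25855/22 ≈ 1175.2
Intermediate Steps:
S(Z) = 1
c(n) = -29 (c(n) = 3 - 32 = -29)
H = -765/22 (H = -1143/198 - 29/1 = -1143*1/198 - 29*1 = -127/22 - 29 = -765/22 ≈ -34.773)
H - 1*(-1210) = -765/22 - 1*(-1210) = -765/22 + 1210 = 25855/22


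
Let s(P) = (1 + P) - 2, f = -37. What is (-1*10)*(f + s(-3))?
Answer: 410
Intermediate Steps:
s(P) = -1 + P
(-1*10)*(f + s(-3)) = (-1*10)*(-37 + (-1 - 3)) = -10*(-37 - 4) = -10*(-41) = 410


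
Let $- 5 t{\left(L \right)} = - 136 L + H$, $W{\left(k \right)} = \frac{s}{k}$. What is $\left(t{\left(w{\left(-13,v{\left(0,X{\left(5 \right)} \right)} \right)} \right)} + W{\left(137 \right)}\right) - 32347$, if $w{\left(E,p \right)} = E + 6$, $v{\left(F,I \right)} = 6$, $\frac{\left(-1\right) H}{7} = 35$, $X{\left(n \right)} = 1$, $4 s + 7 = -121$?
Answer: $- \frac{22254714}{685} \approx -32489.0$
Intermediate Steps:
$s = -32$ ($s = - \frac{7}{4} + \frac{1}{4} \left(-121\right) = - \frac{7}{4} - \frac{121}{4} = -32$)
$H = -245$ ($H = \left(-7\right) 35 = -245$)
$W{\left(k \right)} = - \frac{32}{k}$
$w{\left(E,p \right)} = 6 + E$
$t{\left(L \right)} = 49 + \frac{136 L}{5}$ ($t{\left(L \right)} = - \frac{- 136 L - 245}{5} = - \frac{-245 - 136 L}{5} = 49 + \frac{136 L}{5}$)
$\left(t{\left(w{\left(-13,v{\left(0,X{\left(5 \right)} \right)} \right)} \right)} + W{\left(137 \right)}\right) - 32347 = \left(\left(49 + \frac{136 \left(6 - 13\right)}{5}\right) - \frac{32}{137}\right) - 32347 = \left(\left(49 + \frac{136}{5} \left(-7\right)\right) - \frac{32}{137}\right) - 32347 = \left(\left(49 - \frac{952}{5}\right) - \frac{32}{137}\right) - 32347 = \left(- \frac{707}{5} - \frac{32}{137}\right) - 32347 = - \frac{97019}{685} - 32347 = - \frac{22254714}{685}$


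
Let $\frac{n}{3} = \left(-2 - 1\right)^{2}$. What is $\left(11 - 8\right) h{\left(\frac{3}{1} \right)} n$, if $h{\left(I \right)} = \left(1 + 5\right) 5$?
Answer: $2430$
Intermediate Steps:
$h{\left(I \right)} = 30$ ($h{\left(I \right)} = 6 \cdot 5 = 30$)
$n = 27$ ($n = 3 \left(-2 - 1\right)^{2} = 3 \left(-3\right)^{2} = 3 \cdot 9 = 27$)
$\left(11 - 8\right) h{\left(\frac{3}{1} \right)} n = \left(11 - 8\right) 30 \cdot 27 = 3 \cdot 30 \cdot 27 = 90 \cdot 27 = 2430$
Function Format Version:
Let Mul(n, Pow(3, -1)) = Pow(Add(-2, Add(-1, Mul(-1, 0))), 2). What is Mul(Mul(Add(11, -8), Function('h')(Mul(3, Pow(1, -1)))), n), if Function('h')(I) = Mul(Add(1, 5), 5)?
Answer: 2430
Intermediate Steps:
Function('h')(I) = 30 (Function('h')(I) = Mul(6, 5) = 30)
n = 27 (n = Mul(3, Pow(Add(-2, Add(-1, Mul(-1, 0))), 2)) = Mul(3, Pow(Add(-2, Add(-1, 0)), 2)) = Mul(3, Pow(Add(-2, -1), 2)) = Mul(3, Pow(-3, 2)) = Mul(3, 9) = 27)
Mul(Mul(Add(11, -8), Function('h')(Mul(3, Pow(1, -1)))), n) = Mul(Mul(Add(11, -8), 30), 27) = Mul(Mul(3, 30), 27) = Mul(90, 27) = 2430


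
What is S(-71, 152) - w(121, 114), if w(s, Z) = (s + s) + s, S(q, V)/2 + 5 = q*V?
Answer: -21957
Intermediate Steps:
S(q, V) = -10 + 2*V*q (S(q, V) = -10 + 2*(q*V) = -10 + 2*(V*q) = -10 + 2*V*q)
w(s, Z) = 3*s (w(s, Z) = 2*s + s = 3*s)
S(-71, 152) - w(121, 114) = (-10 + 2*152*(-71)) - 3*121 = (-10 - 21584) - 1*363 = -21594 - 363 = -21957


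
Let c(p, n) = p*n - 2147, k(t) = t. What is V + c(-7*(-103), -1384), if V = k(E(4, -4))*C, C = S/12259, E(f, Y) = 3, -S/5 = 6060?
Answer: -12259225749/12259 ≈ -1.0000e+6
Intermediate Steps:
S = -30300 (S = -5*6060 = -30300)
C = -30300/12259 ≈ -2.4717
c(p, n) = -2147 + n*p (c(p, n) = n*p - 2147 = -2147 + n*p)
V = -90900/12259 (V = 3*(-30300/12259) = -90900/12259 ≈ -7.4150)
V + c(-7*(-103), -1384) = -90900/12259 + (-2147 - (-9688)*(-103)) = -90900/12259 + (-2147 - 1384*721) = -90900/12259 + (-2147 - 997864) = -90900/12259 - 1000011 = -12259225749/12259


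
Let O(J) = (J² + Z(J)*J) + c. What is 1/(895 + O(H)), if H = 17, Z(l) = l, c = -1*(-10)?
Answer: 1/1483 ≈ 0.00067431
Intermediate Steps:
c = 10
O(J) = 10 + 2*J² (O(J) = (J² + J*J) + 10 = (J² + J²) + 10 = 2*J² + 10 = 10 + 2*J²)
1/(895 + O(H)) = 1/(895 + (10 + 2*17²)) = 1/(895 + (10 + 2*289)) = 1/(895 + (10 + 578)) = 1/(895 + 588) = 1/1483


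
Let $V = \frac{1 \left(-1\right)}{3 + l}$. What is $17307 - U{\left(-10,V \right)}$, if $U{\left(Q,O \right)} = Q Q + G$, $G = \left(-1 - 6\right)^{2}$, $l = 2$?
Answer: $17158$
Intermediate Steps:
$G = 49$ ($G = \left(-7\right)^{2} = 49$)
$V = - \frac{1}{5}$ ($V = \frac{1 \left(-1\right)}{3 + 2} = - \frac{1}{5} \approx -0.2$)
$U{\left(Q,O \right)} = 49 + Q^{2}$ ($U{\left(Q,O \right)} = Q Q + 49 = Q^{2} + 49 = 49 + Q^{2}$)
$17307 - U{\left(-10,V \right)} = 17307 - \left(49 + \left(-10\right)^{2}\right) = 17307 - \left(49 + 100\right) = 17307 - 149 = 17158$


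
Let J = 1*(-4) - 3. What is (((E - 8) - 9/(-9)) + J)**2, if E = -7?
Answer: 441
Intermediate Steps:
J = -7 (J = -4 - 3 = -7)
(((E - 8) - 9/(-9)) + J)**2 = (((-7 - 8) - 9/(-9)) - 7)**2 = ((-15 - 9*(-1/9)) - 7)**2 = ((-15 + 1) - 7)**2 = (-14 - 7)**2 = (-21)**2 = 441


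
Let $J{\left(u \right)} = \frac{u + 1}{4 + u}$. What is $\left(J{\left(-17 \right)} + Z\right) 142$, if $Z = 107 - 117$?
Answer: $- \frac{16188}{13} \approx -1245.2$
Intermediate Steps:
$J{\left(u \right)} = \frac{1 + u}{4 + u}$
$Z = -10$ ($Z = 107 - 117 = -10$)
$\left(J{\left(-17 \right)} + Z\right) 142 = \left(\frac{1 - 17}{4 - 17} - 10\right) 142 = \left(\frac{1}{-13} \left(-16\right) - 10\right) 142 = \left(\left(- \frac{1}{13}\right) \left(-16\right) - 10\right) 142 = \left(\frac{16}{13} - 10\right) 142 = \left(- \frac{114}{13}\right) 142 = - \frac{16188}{13}$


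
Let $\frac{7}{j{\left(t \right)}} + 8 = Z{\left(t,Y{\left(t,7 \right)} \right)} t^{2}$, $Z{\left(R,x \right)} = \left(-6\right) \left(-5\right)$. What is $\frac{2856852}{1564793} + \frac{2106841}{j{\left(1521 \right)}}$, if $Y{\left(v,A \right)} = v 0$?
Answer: $\frac{32686637655382827950}{1564793} \approx 2.0889 \cdot 10^{13}$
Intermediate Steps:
$Y{\left(v,A \right)} = 0$
$Z{\left(R,x \right)} = 30$
$j{\left(t \right)} = \frac{7}{-8 + 30 t^{2}}$
$\frac{2856852}{1564793} + \frac{2106841}{j{\left(1521 \right)}} = \frac{2856852}{1564793} + \frac{2106841}{\frac{7}{2} \frac{1}{-4 + 15 \cdot 1521^{2}}} = 2856852 \cdot \frac{1}{1564793} + \frac{2106841}{\frac{7}{2} \frac{1}{-4 + 15 \cdot 2313441}} = \frac{2856852}{1564793} + \frac{2106841}{\frac{7}{2} \frac{1}{-4 + 34701615}} = \frac{2856852}{1564793} + \frac{2106841}{\frac{7}{2} \cdot \frac{1}{34701611}} = \frac{2856852}{1564793} + 2106841 \frac{1}{\frac{1}{9914746}} = \frac{2856852}{1564793} + 2106841 \cdot 9914746 = \frac{2856852}{1564793} + 20888793377386 = \frac{32686637655382827950}{1564793}$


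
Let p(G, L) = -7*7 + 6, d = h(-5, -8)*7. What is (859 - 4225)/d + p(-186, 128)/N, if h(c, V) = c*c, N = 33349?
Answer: -112260259/5836075 ≈ -19.236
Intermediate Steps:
h(c, V) = c²
d = 175 (d = (-5)²*7 = 25*7 = 175)
p(G, L) = -43 (p(G, L) = -49 + 6 = -43)
(859 - 4225)/d + p(-186, 128)/N = (859 - 4225)/175 - 43/33349 = -3366*1/175 - 43*1/33349 = -3366/175 - 43/33349 = -112260259/5836075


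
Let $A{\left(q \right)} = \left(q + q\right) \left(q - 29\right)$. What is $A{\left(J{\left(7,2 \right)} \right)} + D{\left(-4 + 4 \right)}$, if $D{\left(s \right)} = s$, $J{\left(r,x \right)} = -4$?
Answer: $264$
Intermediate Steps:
$A{\left(q \right)} = 2 q \left(-29 + q\right)$
$A{\left(J{\left(7,2 \right)} \right)} + D{\left(-4 + 4 \right)} = 2 \left(-4\right) \left(-29 - 4\right) + \left(-4 + 4\right) = 2 \left(-4\right) \left(-33\right) + 0 = 264 + 0 = 264$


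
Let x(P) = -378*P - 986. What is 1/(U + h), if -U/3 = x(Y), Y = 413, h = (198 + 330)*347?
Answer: 1/654516 ≈ 1.5278e-6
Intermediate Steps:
h = 183216 (h = 528*347 = 183216)
x(P) = -986 - 378*P
U = 471300 (U = -3*(-986 - 378*413) = -3*(-986 - 156114) = -3*(-157100) = 471300)
1/(U + h) = 1/(471300 + 183216) = 1/654516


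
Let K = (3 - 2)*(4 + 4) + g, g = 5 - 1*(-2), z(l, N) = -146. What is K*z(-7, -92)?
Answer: -2190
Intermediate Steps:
g = 7 (g = 5 + 2 = 7)
K = 15 (K = (3 - 2)*(4 + 4) + 7 = 1*8 + 7 = 8 + 7 = 15)
K*z(-7, -92) = 15*(-146) = -2190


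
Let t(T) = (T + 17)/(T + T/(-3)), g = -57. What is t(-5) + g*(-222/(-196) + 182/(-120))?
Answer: 17923/980 ≈ 18.289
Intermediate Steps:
t(T) = 3*(17 + T)/(2*T) (t(T) = (17 + T)/(T + T*(-1/3)) = (17 + T)/(T - T/3) = (17 + T)/((2*T/3)) = (17 + T)*(3/(2*T)) = 3*(17 + T)/(2*T))
t(-5) + g*(-222/(-196) + 182/(-120)) = (3/2)*(17 - 5)/(-5) - 57*(-222/(-196) + 182/(-120)) = (3/2)*(-1/5)*12 - 57*(-222*(-1/196) + 182*(-1/120)) = -18/5 - 57*(111/98 - 91/60) = -18/5 - 57*(-1129/2940) = -18/5 + 21451/980 = 17923/980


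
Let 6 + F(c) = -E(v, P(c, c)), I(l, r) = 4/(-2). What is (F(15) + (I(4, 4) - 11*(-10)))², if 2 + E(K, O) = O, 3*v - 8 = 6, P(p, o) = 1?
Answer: 10609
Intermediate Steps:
I(l, r) = -2 (I(l, r) = 4*(-½) = -2)
v = 14/3 (v = 8/3 + (⅓)*6 = 8/3 + 2 = 14/3 ≈ 4.6667)
E(K, O) = -2 + O
F(c) = -5 (F(c) = -6 - (-2 + 1) = -6 - 1*(-1) = -6 + 1 = -5)
(F(15) + (I(4, 4) - 11*(-10)))² = (-5 + (-2 - 11*(-10)))² = (-5 + (-2 + 110))² = (-5 + 108)² = 103² = 10609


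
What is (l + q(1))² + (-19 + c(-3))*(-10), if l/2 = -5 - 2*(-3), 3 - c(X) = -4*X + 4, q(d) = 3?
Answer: 345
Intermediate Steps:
c(X) = -1 + 4*X (c(X) = 3 - (-4*X + 4) = 3 - (4 - 4*X) = 3 + (-4 + 4*X) = -1 + 4*X)
l = 2 (l = 2*(-5 - 2*(-3)) = 2*(-5 + 6) = 2*1 = 2)
(l + q(1))² + (-19 + c(-3))*(-10) = (2 + 3)² + (-19 + (-1 + 4*(-3)))*(-10) = 5² + (-19 + (-1 - 12))*(-10) = 25 + (-19 - 13)*(-10) = 25 - 32*(-10) = 25 + 320 = 345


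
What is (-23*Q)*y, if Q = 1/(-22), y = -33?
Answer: -69/2 ≈ -34.500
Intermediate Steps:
Q = -1/22 ≈ -0.045455
(-23*Q)*y = -23*(-1/22)*(-33) = (23/22)*(-33) = -69/2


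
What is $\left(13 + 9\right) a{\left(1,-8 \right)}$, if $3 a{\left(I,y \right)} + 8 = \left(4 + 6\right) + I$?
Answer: $22$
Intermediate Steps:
$a{\left(I,y \right)} = \frac{2}{3} + \frac{I}{3}$ ($a{\left(I,y \right)} = - \frac{8}{3} + \frac{\left(4 + 6\right) + I}{3} = - \frac{8}{3} + \frac{10 + I}{3} = - \frac{8}{3} + \left(\frac{10}{3} + \frac{I}{3}\right) = \frac{2}{3} + \frac{I}{3}$)
$\left(13 + 9\right) a{\left(1,-8 \right)} = \left(13 + 9\right) \left(\frac{2}{3} + \frac{1}{3} \cdot 1\right) = 22 \left(\frac{2}{3} + \frac{1}{3}\right) = 22 \cdot 1 = 22$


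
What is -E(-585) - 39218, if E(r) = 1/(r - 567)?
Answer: -45179135/1152 ≈ -39218.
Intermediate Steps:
E(r) = 1/(-567 + r)
-E(-585) - 39218 = -1/(-567 - 585) - 39218 = -1/(-1152) - 39218 = -1*(-1/1152) - 39218 = 1/1152 - 39218 = -45179135/1152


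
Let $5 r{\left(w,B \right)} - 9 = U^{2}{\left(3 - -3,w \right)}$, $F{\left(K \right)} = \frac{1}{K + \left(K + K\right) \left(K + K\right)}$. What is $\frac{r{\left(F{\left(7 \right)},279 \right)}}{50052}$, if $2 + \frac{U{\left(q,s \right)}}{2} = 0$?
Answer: $\frac{5}{50052} \approx 9.9896 \cdot 10^{-5}$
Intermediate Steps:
$U{\left(q,s \right)} = -4$ ($U{\left(q,s \right)} = -4 + 2 \cdot 0 = -4 + 0 = -4$)
$F{\left(K \right)} = \frac{1}{K + 4 K^{2}}$ ($F{\left(K \right)} = \frac{1}{K + 2 K 2 K} = \frac{1}{K + 4 K^{2}}$)
$r{\left(w,B \right)} = 5$ ($r{\left(w,B \right)} = \frac{9}{5} + \frac{\left(-4\right)^{2}}{5} = \frac{9}{5} + \frac{1}{5} \cdot 16 = \frac{9}{5} + \frac{16}{5} = 5$)
$\frac{r{\left(F{\left(7 \right)},279 \right)}}{50052} = \frac{5}{50052}$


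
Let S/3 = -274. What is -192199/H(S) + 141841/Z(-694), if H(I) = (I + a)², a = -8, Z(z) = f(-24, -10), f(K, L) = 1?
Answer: 97714072701/688900 ≈ 1.4184e+5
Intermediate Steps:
Z(z) = 1
S = -822 (S = 3*(-274) = -822)
H(I) = (-8 + I)² (H(I) = (I - 8)² = (-8 + I)²)
-192199/H(S) + 141841/Z(-694) = -192199/(-8 - 822)² + 141841/1 = -192199/((-830)²) + 141841*1 = -192199/688900 + 141841 = 97714072701/688900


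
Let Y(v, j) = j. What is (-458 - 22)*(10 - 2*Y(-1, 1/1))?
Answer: -3840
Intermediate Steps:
(-458 - 22)*(10 - 2*Y(-1, 1/1)) = (-458 - 22)*(10 - 2/1) = -480*(10 - 2*1) = -480*(10 - 2) = -480*8 = -3840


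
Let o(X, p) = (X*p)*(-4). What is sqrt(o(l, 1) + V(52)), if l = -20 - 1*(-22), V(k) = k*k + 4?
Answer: 30*sqrt(3) ≈ 51.962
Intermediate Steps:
V(k) = 4 + k**2 (V(k) = k**2 + 4 = 4 + k**2)
l = 2 (l = -20 + 22 = 2)
o(X, p) = -4*X*p
sqrt(o(l, 1) + V(52)) = sqrt(-4*2*1 + (4 + 52**2)) = sqrt(-8 + (4 + 2704)) = sqrt(-8 + 2708) = sqrt(2700) = 30*sqrt(3)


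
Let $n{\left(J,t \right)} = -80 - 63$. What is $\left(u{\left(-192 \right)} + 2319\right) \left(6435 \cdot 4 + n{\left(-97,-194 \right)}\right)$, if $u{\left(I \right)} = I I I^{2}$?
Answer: $34785217593555$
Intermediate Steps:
$u{\left(I \right)} = I^{4}$ ($u{\left(I \right)} = I^{2} I^{2} = I^{4}$)
$n{\left(J,t \right)} = -143$
$\left(u{\left(-192 \right)} + 2319\right) \left(6435 \cdot 4 + n{\left(-97,-194 \right)}\right) = \left(\left(-192\right)^{4} + 2319\right) \left(6435 \cdot 4 - 143\right) = \left(1358954496 + 2319\right) \left(25740 - 143\right) = 1358956815 \cdot 25597 = 34785217593555$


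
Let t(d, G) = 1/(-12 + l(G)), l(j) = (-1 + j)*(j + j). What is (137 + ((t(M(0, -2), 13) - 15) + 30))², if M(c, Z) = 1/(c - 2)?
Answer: 2079451201/90000 ≈ 23105.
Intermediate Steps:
M(c, Z) = 1/(-2 + c)
l(j) = 2*j*(-1 + j) (l(j) = (-1 + j)*(2*j) = 2*j*(-1 + j))
t(d, G) = 1/(-12 + 2*G*(-1 + G))
(137 + ((t(M(0, -2), 13) - 15) + 30))² = (137 + ((1/(2*(-6 + 13*(-1 + 13))) - 15) + 30))² = (137 + ((1/(2*(-6 + 13*12)) - 15) + 30))² = (137 + ((1/(2*(-6 + 156)) - 15) + 30))² = (137 + (((½)/150 - 15) + 30))² = (137 + (((½)*(1/150) - 15) + 30))² = (137 + ((1/300 - 15) + 30))² = (137 + (-4499/300 + 30))² = (137 + 4501/300)² = (45601/300)² = 2079451201/90000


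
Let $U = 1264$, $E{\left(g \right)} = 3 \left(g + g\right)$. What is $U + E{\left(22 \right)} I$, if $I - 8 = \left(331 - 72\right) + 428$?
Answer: $93004$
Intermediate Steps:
$E{\left(g \right)} = 6 g$ ($E{\left(g \right)} = 3 \cdot 2 g = 6 g$)
$I = 695$ ($I = 8 + \left(\left(331 - 72\right) + 428\right) = 8 + \left(259 + 428\right) = 8 + 687 = 695$)
$U + E{\left(22 \right)} I = 1264 + 6 \cdot 22 \cdot 695 = 1264 + 132 \cdot 695 = 1264 + 91740 = 93004$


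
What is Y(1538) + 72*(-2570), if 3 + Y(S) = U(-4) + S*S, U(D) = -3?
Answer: 2180398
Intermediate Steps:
Y(S) = -6 + S**2 (Y(S) = -3 + (-3 + S*S) = -3 + (-3 + S**2) = -6 + S**2)
Y(1538) + 72*(-2570) = (-6 + 1538**2) + 72*(-2570) = (-6 + 2365444) - 185040 = 2365438 - 185040 = 2180398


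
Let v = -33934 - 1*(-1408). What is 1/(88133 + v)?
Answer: 1/55607 ≈ 1.7983e-5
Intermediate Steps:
v = -32526 (v = -33934 + 1408 = -32526)
1/(88133 + v) = 1/(88133 - 32526) = 1/55607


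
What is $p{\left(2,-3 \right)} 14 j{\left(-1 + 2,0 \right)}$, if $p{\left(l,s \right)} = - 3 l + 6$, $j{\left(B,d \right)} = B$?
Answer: $0$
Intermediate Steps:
$p{\left(l,s \right)} = 6 - 3 l$
$p{\left(2,-3 \right)} 14 j{\left(-1 + 2,0 \right)} = \left(6 - 6\right) 14 \left(-1 + 2\right) = \left(6 - 6\right) 14 \cdot 1 = 0 \cdot 14 \cdot 1 = 0 \cdot 1 = 0$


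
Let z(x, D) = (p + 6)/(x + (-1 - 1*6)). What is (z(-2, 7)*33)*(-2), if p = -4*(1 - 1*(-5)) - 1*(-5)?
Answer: -286/3 ≈ -95.333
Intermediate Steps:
p = -19 (p = -4*(1 + 5) + 5 = -4*6 + 5 = -24 + 5 = -19)
z(x, D) = -13/(-7 + x) (z(x, D) = (-19 + 6)/(x + (-1 - 1*6)) = -13/(x + (-1 - 6)) = -13/(x - 7) = -13/(-7 + x))
(z(-2, 7)*33)*(-2) = (-13/(-7 - 2)*33)*(-2) = (-13/(-9)*33)*(-2) = (-13*(-1/9)*33)*(-2) = ((13/9)*33)*(-2) = (143/3)*(-2) = -286/3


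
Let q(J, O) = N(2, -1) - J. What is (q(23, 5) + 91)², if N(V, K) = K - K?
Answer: 4624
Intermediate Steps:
N(V, K) = 0
q(J, O) = -J (q(J, O) = 0 - J = -J)
(q(23, 5) + 91)² = (-1*23 + 91)² = (-23 + 91)² = 68² = 4624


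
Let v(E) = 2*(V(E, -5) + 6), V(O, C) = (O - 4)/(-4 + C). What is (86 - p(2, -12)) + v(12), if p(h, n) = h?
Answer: 848/9 ≈ 94.222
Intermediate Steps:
V(O, C) = (-4 + O)/(-4 + C)
v(E) = 116/9 - 2*E/9 (v(E) = 2*((-4 + E)/(-4 - 5) + 6) = 2*((-4 + E)/(-9) + 6) = 2*(-(-4 + E)/9 + 6) = 2*((4/9 - E/9) + 6) = 2*(58/9 - E/9) = 116/9 - 2*E/9)
(86 - p(2, -12)) + v(12) = (86 - 1*2) + (116/9 - 2/9*12) = (86 - 2) + (116/9 - 8/3) = 84 + 92/9 = 848/9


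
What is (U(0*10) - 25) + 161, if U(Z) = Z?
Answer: 136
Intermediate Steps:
(U(0*10) - 25) + 161 = (0*10 - 25) + 161 = (0 - 25) + 161 = -25 + 161 = 136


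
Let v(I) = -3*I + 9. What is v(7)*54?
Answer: -648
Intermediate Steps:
v(I) = 9 - 3*I
v(7)*54 = (9 - 3*7)*54 = (9 - 21)*54 = -12*54 = -648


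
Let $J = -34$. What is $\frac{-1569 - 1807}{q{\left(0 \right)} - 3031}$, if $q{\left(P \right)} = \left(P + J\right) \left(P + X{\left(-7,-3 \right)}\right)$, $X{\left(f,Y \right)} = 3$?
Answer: $\frac{3376}{3133} \approx 1.0776$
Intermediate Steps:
$q{\left(P \right)} = \left(-34 + P\right) \left(3 + P\right)$ ($q{\left(P \right)} = \left(P - 34\right) \left(P + 3\right) = \left(-34 + P\right) \left(3 + P\right)$)
$\frac{-1569 - 1807}{q{\left(0 \right)} - 3031} = \frac{-1569 - 1807}{\left(-102 + 0^{2} - 0\right) - 3031} = - \frac{3376}{\left(-102 + 0 + 0\right) - 3031} = - \frac{3376}{-102 - 3031} = - \frac{3376}{-3133} = \left(-3376\right) \left(- \frac{1}{3133}\right) = \frac{3376}{3133}$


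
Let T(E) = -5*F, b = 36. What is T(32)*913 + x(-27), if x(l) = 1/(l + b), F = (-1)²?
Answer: -41084/9 ≈ -4564.9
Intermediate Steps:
F = 1
T(E) = -5 (T(E) = -5*1 = -5)
x(l) = 1/(36 + l) (x(l) = 1/(l + 36) = 1/(36 + l))
T(32)*913 + x(-27) = -5*913 + 1/(36 - 27) = -4565 + 1/9 = -4565 + ⅑ = -41084/9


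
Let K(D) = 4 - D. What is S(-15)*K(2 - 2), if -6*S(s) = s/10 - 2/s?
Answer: 41/45 ≈ 0.91111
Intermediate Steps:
S(s) = -s/60 + 1/(3*s) (S(s) = -(s/10 - 2/s)/6 = -(-2/s + s/10)/6 = -s/60 + 1/(3*s))
S(-15)*K(2 - 2) = ((1/60)*(20 - 1*(-15)²)/(-15))*(4 - (2 - 2)) = ((1/60)*(-1/15)*(20 - 1*225))*(4 - 1*0) = ((1/60)*(-1/15)*(20 - 225))*(4 + 0) = ((1/60)*(-1/15)*(-205))*4 = (41/180)*4 = 41/45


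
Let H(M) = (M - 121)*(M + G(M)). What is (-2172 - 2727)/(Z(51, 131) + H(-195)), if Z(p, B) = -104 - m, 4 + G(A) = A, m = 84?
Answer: -4899/124316 ≈ -0.039408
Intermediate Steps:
G(A) = -4 + A
Z(p, B) = -188 (Z(p, B) = -104 - 1*84 = -104 - 84 = -188)
H(M) = (-121 + M)*(-4 + 2*M) (H(M) = (M - 121)*(M + (-4 + M)) = (-121 + M)*(-4 + 2*M))
(-2172 - 2727)/(Z(51, 131) + H(-195)) = (-2172 - 2727)/(-188 + (484 - 246*(-195) + 2*(-195)²)) = -4899/(-188 + (484 + 47970 + 2*38025)) = -4899/(-188 + (484 + 47970 + 76050)) = -4899/(-188 + 124504) = -4899/124316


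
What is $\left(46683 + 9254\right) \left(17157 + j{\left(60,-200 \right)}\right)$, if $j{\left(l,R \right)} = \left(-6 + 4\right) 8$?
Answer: $958816117$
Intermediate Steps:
$j{\left(l,R \right)} = -16$ ($j{\left(l,R \right)} = \left(-2\right) 8 = -16$)
$\left(46683 + 9254\right) \left(17157 + j{\left(60,-200 \right)}\right) = \left(46683 + 9254\right) \left(17157 - 16\right) = 55937 \cdot 17141 = 958816117$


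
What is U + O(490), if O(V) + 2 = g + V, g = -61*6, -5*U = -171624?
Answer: 172234/5 ≈ 34447.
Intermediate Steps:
U = 171624/5 (U = -1/5*(-171624) = 171624/5 ≈ 34325.)
g = -366
O(V) = -368 + V (O(V) = -2 + (-366 + V) = -368 + V)
U + O(490) = 171624/5 + (-368 + 490) = 171624/5 + 122 = 172234/5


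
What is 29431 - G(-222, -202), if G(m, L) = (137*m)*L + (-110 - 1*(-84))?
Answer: -6114171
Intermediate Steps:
G(m, L) = -26 + 137*L*m (G(m, L) = 137*L*m + (-110 + 84) = 137*L*m - 26 = -26 + 137*L*m)
29431 - G(-222, -202) = 29431 - (-26 + 137*(-202)*(-222)) = 29431 - (-26 + 6143628) = 29431 - 1*6143602 = 29431 - 6143602 = -6114171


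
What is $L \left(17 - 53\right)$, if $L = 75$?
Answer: $-2700$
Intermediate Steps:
$L \left(17 - 53\right) = 75 \left(17 - 53\right) = 75 \left(-36\right) = -2700$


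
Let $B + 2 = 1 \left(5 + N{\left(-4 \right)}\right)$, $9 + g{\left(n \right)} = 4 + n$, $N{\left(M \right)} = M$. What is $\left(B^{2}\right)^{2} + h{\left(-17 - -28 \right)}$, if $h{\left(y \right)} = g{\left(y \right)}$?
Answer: $7$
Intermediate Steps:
$g{\left(n \right)} = -5 + n$ ($g{\left(n \right)} = -9 + \left(4 + n\right) = -5 + n$)
$h{\left(y \right)} = -5 + y$
$B = -1$ ($B = -2 + 1 \left(5 - 4\right) = -2 + 1 \cdot 1 = -2 + 1 = -1$)
$\left(B^{2}\right)^{2} + h{\left(-17 - -28 \right)} = \left(\left(-1\right)^{2}\right)^{2} - -6 = 1^{2} + \left(-5 + \left(-17 + 28\right)\right) = 1 + \left(-5 + 11\right) = 1 + 6 = 7$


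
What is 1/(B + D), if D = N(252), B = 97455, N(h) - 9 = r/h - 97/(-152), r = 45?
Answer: 1064/103702565 ≈ 1.0260e-5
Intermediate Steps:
N(h) = 1465/152 + 45/h (N(h) = 9 + (45/h - 97/(-152)) = 9 + (45/h - 97*(-1/152)) = 9 + (45/h + 97/152) = 9 + (97/152 + 45/h) = 1465/152 + 45/h)
D = 10445/1064 (D = 1465/152 + 45/252 = 1465/152 + 45*(1/252) = 1465/152 + 5/28 = 10445/1064 ≈ 9.8167)
1/(B + D) = 1/(97455 + 10445/1064) = 1/(103702565/1064) = 1064/103702565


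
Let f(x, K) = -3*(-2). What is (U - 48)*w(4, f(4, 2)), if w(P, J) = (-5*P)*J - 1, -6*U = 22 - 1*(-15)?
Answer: 39325/6 ≈ 6554.2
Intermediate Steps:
U = -37/6 (U = -(22 - 1*(-15))/6 = -(22 + 15)/6 = -1/6*37 = -37/6 ≈ -6.1667)
f(x, K) = 6
w(P, J) = -1 - 5*J*P (w(P, J) = -5*J*P - 1 = -1 - 5*J*P)
(U - 48)*w(4, f(4, 2)) = (-37/6 - 48)*(-1 - 5*6*4) = -325*(-1 - 120)/6 = -325/6*(-121) = 39325/6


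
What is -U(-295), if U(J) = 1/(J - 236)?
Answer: 1/531 ≈ 0.0018832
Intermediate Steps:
U(J) = 1/(-236 + J)
-U(-295) = -1/(-236 - 295) = -1/(-531) = -1*(-1/531) = 1/531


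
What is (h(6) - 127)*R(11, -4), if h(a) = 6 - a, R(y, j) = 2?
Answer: -254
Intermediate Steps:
(h(6) - 127)*R(11, -4) = ((6 - 1*6) - 127)*2 = ((6 - 6) - 127)*2 = (0 - 127)*2 = -127*2 = -254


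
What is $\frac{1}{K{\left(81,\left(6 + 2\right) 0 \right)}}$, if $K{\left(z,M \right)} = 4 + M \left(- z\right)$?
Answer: $\frac{1}{4} \approx 0.25$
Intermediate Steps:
$K{\left(z,M \right)} = 4 - M z$
$\frac{1}{K{\left(81,\left(6 + 2\right) 0 \right)}} = \frac{1}{4 - \left(6 + 2\right) 0 \cdot 81} = \frac{1}{4 - 8 \cdot 0 \cdot 81} = \frac{1}{4 - 0 \cdot 81} = \frac{1}{4 + 0} = \frac{1}{4}$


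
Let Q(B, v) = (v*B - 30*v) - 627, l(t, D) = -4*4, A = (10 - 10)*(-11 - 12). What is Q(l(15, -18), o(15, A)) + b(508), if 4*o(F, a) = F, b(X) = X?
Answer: -583/2 ≈ -291.50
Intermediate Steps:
A = 0 (A = 0*(-23) = 0)
o(F, a) = F/4
l(t, D) = -16
Q(B, v) = -627 - 30*v + B*v (Q(B, v) = (B*v - 30*v) - 627 = (-30*v + B*v) - 627 = -627 - 30*v + B*v)
Q(l(15, -18), o(15, A)) + b(508) = (-627 - 15*15/2 - 4*15) + 508 = (-627 - 30*15/4 - 16*15/4) + 508 = (-627 - 225/2 - 60) + 508 = -1599/2 + 508 = -583/2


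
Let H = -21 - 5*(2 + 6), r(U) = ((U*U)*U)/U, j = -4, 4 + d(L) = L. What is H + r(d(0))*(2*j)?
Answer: -189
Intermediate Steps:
d(L) = -4 + L
r(U) = U² (r(U) = (U²*U)/U = U³/U = U²)
H = -61 (H = -21 - 5*8 = -21 - 40 = -61)
H + r(d(0))*(2*j) = -61 + (-4 + 0)²*(2*(-4)) = -61 + (-4)²*(-8) = -61 + 16*(-8) = -61 - 128 = -189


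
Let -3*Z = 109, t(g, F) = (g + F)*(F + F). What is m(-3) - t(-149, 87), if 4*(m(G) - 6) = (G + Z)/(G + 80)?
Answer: 4986769/462 ≈ 10794.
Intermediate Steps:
t(g, F) = 2*F*(F + g) (t(g, F) = (F + g)*(2*F) = 2*F*(F + g))
Z = -109/3 (Z = -1/3*109 = -109/3 ≈ -36.333)
m(G) = 6 + (-109/3 + G)/(4*(80 + G)) (m(G) = 6 + ((G - 109/3)/(G + 80))/4 = 6 + ((-109/3 + G)/(80 + G))/4 = 6 + (-109/3 + G)/(4*(80 + G)))
m(-3) - t(-149, 87) = (5651 + 75*(-3))/(12*(80 - 3)) - 2*87*(87 - 149) = (1/12)*(5651 - 225)/77 - 2*87*(-62) = (1/12)*(1/77)*5426 - 1*(-10788) = 2713/462 + 10788 = 4986769/462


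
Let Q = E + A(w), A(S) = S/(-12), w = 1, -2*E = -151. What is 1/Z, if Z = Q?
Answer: 12/905 ≈ 0.013260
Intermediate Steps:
E = 151/2 (E = -½*(-151) = 151/2 ≈ 75.500)
A(S) = -S/12 (A(S) = S*(-1/12) = -S/12)
Q = 905/12 (Q = 151/2 - 1/12*1 = 151/2 - 1/12 = 905/12 ≈ 75.417)
Z = 905/12 ≈ 75.417
1/Z = 1/(905/12) = 12/905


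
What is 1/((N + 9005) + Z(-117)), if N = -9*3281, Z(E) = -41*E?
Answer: -1/15727 ≈ -6.3585e-5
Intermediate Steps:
N = -29529
1/((N + 9005) + Z(-117)) = 1/((-29529 + 9005) - 41*(-117)) = 1/(-20524 + 4797) = 1/(-15727) = -1/15727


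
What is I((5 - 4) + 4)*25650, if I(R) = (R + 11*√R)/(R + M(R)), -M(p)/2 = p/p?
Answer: 42750 + 94050*√5 ≈ 2.5305e+5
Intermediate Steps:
M(p) = -2 (M(p) = -2*p/p = -2*1 = -2)
I(R) = (R + 11*√R)/(-2 + R) (I(R) = (R + 11*√R)/(R - 2) = (R + 11*√R)/(-2 + R))
I((5 - 4) + 4)*25650 = ((((5 - 4) + 4) + 11*√((5 - 4) + 4))/(-2 + ((5 - 4) + 4)))*25650 = (((1 + 4) + 11*√(1 + 4))/(-2 + (1 + 4)))*25650 = ((5 + 11*√5)/(-2 + 5))*25650 = ((5 + 11*√5)/3)*25650 = (5/3 + 11*√5/3)*25650 = 42750 + 94050*√5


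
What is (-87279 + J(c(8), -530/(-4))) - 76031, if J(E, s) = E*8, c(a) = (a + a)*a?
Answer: -162286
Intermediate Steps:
c(a) = 2*a² (c(a) = (2*a)*a = 2*a²)
J(E, s) = 8*E
(-87279 + J(c(8), -530/(-4))) - 76031 = (-87279 + 8*(2*8²)) - 76031 = (-87279 + 8*(2*64)) - 76031 = (-87279 + 8*128) - 76031 = (-87279 + 1024) - 76031 = -86255 - 76031 = -162286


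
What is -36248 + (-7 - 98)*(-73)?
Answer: -28583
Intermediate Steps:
-36248 + (-7 - 98)*(-73) = -36248 - 105*(-73) = -36248 + 7665 = -28583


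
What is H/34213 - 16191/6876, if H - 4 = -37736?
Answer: -90376435/26138732 ≈ -3.4576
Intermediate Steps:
H = -37732 (H = 4 - 37736 = -37732)
H/34213 - 16191/6876 = -37732/34213 - 16191/6876 = -37732*1/34213 - 16191*1/6876 = -37732/34213 - 1799/764 = -90376435/26138732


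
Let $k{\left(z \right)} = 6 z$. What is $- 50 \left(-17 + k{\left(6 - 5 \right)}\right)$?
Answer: $550$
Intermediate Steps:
$- 50 \left(-17 + k{\left(6 - 5 \right)}\right) = - 50 \left(-17 + 6 \left(6 - 5\right)\right) = - 50 \left(-17 + 6 \cdot 1\right) = - 50 \left(-17 + 6\right) = \left(-50\right) \left(-11\right) = 550$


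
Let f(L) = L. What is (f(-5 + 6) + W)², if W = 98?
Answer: 9801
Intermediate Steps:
(f(-5 + 6) + W)² = ((-5 + 6) + 98)² = (1 + 98)² = 99² = 9801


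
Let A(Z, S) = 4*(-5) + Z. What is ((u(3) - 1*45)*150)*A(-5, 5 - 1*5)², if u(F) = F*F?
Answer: -3375000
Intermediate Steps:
u(F) = F²
A(Z, S) = -20 + Z
((u(3) - 1*45)*150)*A(-5, 5 - 1*5)² = ((3² - 1*45)*150)*(-20 - 5)² = ((9 - 45)*150)*(-25)² = -36*150*625 = -5400*625 = -3375000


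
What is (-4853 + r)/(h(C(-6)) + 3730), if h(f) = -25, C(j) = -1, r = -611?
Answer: -5464/3705 ≈ -1.4748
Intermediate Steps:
(-4853 + r)/(h(C(-6)) + 3730) = (-4853 - 611)/(-25 + 3730) = -5464/3705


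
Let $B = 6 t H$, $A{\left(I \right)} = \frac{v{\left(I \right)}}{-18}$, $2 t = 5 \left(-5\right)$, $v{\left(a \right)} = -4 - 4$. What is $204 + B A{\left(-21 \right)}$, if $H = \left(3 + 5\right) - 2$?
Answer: $4$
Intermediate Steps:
$v{\left(a \right)} = -8$
$t = - \frac{25}{2}$ ($t = \frac{5 \left(-5\right)}{2} = \frac{1}{2} \left(-25\right) = - \frac{25}{2} \approx -12.5$)
$H = 6$ ($H = 8 - 2 = 6$)
$A{\left(I \right)} = \frac{4}{9}$ ($A{\left(I \right)} = - \frac{8}{-18} = \left(-8\right) \left(- \frac{1}{18}\right) = \frac{4}{9}$)
$B = -450$ ($B = 6 \left(- \frac{25}{2}\right) 6 = \left(-75\right) 6 = -450$)
$204 + B A{\left(-21 \right)} = 204 - 200 = 4$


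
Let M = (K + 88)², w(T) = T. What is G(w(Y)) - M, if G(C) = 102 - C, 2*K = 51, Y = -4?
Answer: -51105/4 ≈ -12776.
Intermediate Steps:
K = 51/2 (K = (½)*51 = 51/2 ≈ 25.500)
M = 51529/4 (M = (51/2 + 88)² = (227/2)² = 51529/4 ≈ 12882.)
G(w(Y)) - M = (102 - 1*(-4)) - 1*51529/4 = (102 + 4) - 51529/4 = 106 - 51529/4 = -51105/4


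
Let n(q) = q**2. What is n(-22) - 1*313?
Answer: 171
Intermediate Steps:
n(-22) - 1*313 = (-22)**2 - 1*313 = 484 - 313 = 171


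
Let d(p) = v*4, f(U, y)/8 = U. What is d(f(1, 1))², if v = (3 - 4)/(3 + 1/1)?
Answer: 1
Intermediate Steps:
f(U, y) = 8*U
v = -¼ (v = -1/(3 + 1) = -1/4 = -1*¼ = -¼ ≈ -0.25000)
d(p) = -1 (d(p) = -¼*4 = -1)
d(f(1, 1))² = (-1)² = 1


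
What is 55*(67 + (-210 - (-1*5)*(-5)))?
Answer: -9240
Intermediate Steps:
55*(67 + (-210 - (-1*5)*(-5))) = 55*(67 + (-210 - (-5)*(-5))) = 55*(67 + (-210 - 1*25)) = 55*(67 + (-210 - 25)) = 55*(67 - 235) = 55*(-168) = -9240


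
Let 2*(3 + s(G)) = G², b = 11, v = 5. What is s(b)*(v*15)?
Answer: 8625/2 ≈ 4312.5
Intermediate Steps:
s(G) = -3 + G²/2
s(b)*(v*15) = (-3 + (½)*11²)*(5*15) = (-3 + (½)*121)*75 = (-3 + 121/2)*75 = (115/2)*75 = 8625/2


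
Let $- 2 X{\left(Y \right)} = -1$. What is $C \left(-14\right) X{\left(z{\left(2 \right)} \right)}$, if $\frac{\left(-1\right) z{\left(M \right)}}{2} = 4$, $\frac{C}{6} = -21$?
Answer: $882$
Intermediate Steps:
$C = -126$ ($C = 6 \left(-21\right) = -126$)
$z{\left(M \right)} = -8$ ($z{\left(M \right)} = \left(-2\right) 4 = -8$)
$X{\left(Y \right)} = \frac{1}{2}$ ($X{\left(Y \right)} = \left(- \frac{1}{2}\right) \left(-1\right) = \frac{1}{2}$)
$C \left(-14\right) X{\left(z{\left(2 \right)} \right)} = \left(-126\right) \left(-14\right) \frac{1}{2} = 1764 \cdot \frac{1}{2} = 882$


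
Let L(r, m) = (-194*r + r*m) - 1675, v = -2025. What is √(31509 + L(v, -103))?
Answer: √631259 ≈ 794.52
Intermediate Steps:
L(r, m) = -1675 - 194*r + m*r (L(r, m) = (-194*r + m*r) - 1675 = -1675 - 194*r + m*r)
√(31509 + L(v, -103)) = √(31509 + (-1675 - 194*(-2025) - 103*(-2025))) = √(31509 + (-1675 + 392850 + 208575)) = √(31509 + 599750) = √631259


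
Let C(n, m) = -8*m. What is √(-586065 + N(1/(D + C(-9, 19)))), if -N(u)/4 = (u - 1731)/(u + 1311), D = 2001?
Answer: 2*I*√13451833118743270/303005 ≈ 765.54*I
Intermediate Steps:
N(u) = -4*(-1731 + u)/(1311 + u) (N(u) = -4*(u - 1731)/(u + 1311) = -4*(-1731 + u)/(1311 + u))
√(-586065 + N(1/(D + C(-9, 19)))) = √(-586065 + 4*(1731 - 1/(2001 - 8*19))/(1311 + 1/(2001 - 8*19))) = √(-586065 + 4*(1731 - 1/(2001 - 152))/(1311 + 1/(2001 - 152))) = √(-586065 + 4*(1731 - 1/1849)/(1311 + 1/1849)) = √(-586065 + 4*(1731 - 1*1/1849)/(1311 + 1/1849)) = √(-586065 + 4*(1731 - 1/1849)/(2424040/1849)) = √(-586065 + 4*(1849/2424040)*(3200618/1849)) = √(-586065 + 1600309/303005) = √(-177579025016/303005) = 2*I*√13451833118743270/303005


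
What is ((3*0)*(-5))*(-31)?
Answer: 0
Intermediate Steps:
((3*0)*(-5))*(-31) = (0*(-5))*(-31) = 0*(-31) = 0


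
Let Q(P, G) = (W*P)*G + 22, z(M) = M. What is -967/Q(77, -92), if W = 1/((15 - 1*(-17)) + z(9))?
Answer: 39647/6182 ≈ 6.4133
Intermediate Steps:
W = 1/41 (W = 1/((15 - 1*(-17)) + 9) = 1/((15 + 17) + 9) = 1/(32 + 9) = 1/41 ≈ 0.024390)
Q(P, G) = 22 + G*P/41 (Q(P, G) = (P/41)*G + 22 = G*P/41 + 22 = 22 + G*P/41)
-967/Q(77, -92) = -967/(22 + (1/41)*(-92)*77) = -967/(22 - 7084/41) = -967/(-6182/41) = -967*(-41/6182) = 39647/6182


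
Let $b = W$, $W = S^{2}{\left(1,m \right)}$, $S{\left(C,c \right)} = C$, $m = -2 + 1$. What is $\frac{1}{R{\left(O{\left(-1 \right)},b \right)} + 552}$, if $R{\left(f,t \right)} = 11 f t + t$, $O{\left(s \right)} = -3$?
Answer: $\frac{1}{520} \approx 0.0019231$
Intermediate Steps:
$m = -1$
$W = 1$ ($W = 1^{2} = 1$)
$b = 1$
$R{\left(f,t \right)} = t + 11 f t$ ($R{\left(f,t \right)} = 11 f t + t = t + 11 f t$)
$\frac{1}{R{\left(O{\left(-1 \right)},b \right)} + 552} = \frac{1}{1 \left(1 + 11 \left(-3\right)\right) + 552} = \frac{1}{1 \left(1 - 33\right) + 552} = \frac{1}{1 \left(-32\right) + 552} = \frac{1}{-32 + 552} = \frac{1}{520}$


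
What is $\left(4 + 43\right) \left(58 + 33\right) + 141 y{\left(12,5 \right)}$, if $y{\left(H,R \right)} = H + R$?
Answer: $6674$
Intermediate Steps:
$\left(4 + 43\right) \left(58 + 33\right) + 141 y{\left(12,5 \right)} = \left(4 + 43\right) \left(58 + 33\right) + 141 \left(12 + 5\right) = 47 \cdot 91 + 141 \cdot 17 = 4277 + 2397 = 6674$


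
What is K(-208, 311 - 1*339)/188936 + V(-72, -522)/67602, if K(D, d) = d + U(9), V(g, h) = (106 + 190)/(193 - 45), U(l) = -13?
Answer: -62995/336117144 ≈ -0.00018742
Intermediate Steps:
V(g, h) = 2 (V(g, h) = 296/148 = 296*(1/148) = 2)
K(D, d) = -13 + d (K(D, d) = d - 13 = -13 + d)
K(-208, 311 - 1*339)/188936 + V(-72, -522)/67602 = (-13 + (311 - 1*339))/188936 + 2/67602 = (-13 + (311 - 339))*(1/188936) + 2*(1/67602) = (-13 - 28)*(1/188936) + 1/33801 = -41*1/188936 + 1/33801 = -41/188936 + 1/33801 = -62995/336117144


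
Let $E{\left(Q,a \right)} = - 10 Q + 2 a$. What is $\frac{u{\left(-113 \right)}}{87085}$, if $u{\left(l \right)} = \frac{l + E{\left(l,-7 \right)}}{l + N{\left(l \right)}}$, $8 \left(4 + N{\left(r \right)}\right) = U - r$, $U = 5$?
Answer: $- \frac{4012}{35617765} \approx -0.00011264$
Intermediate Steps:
$N{\left(r \right)} = - \frac{27}{8} - \frac{r}{8}$ ($N{\left(r \right)} = -4 + \frac{5 - r}{8} = -4 - \left(- \frac{5}{8} + \frac{r}{8}\right) = - \frac{27}{8} - \frac{r}{8}$)
$u{\left(l \right)} = \frac{-14 - 9 l}{- \frac{27}{8} + \frac{7 l}{8}}$ ($u{\left(l \right)} = \frac{l - \left(14 + 10 l\right)}{l - \left(\frac{27}{8} + \frac{l}{8}\right)} = \frac{l - \left(14 + 10 l\right)}{- \frac{27}{8} + \frac{7 l}{8}} = \frac{-14 - 9 l}{- \frac{27}{8} + \frac{7 l}{8}}$)
$\frac{u{\left(-113 \right)}}{87085} = \frac{8 \frac{1}{-27 + 7 \left(-113\right)} \left(-14 - -1017\right)}{87085} = \frac{8 \left(-14 + 1017\right)}{-27 - 791} \cdot \frac{1}{87085} = 8 \frac{1}{-818} \cdot 1003 \cdot \frac{1}{87085} = 8 \left(- \frac{1}{818}\right) 1003 \cdot \frac{1}{87085} = \left(- \frac{4012}{409}\right) \frac{1}{87085} = - \frac{4012}{35617765}$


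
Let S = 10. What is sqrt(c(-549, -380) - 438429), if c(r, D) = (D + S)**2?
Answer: I*sqrt(301529) ≈ 549.12*I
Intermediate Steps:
c(r, D) = (10 + D)**2 (c(r, D) = (D + 10)**2 = (10 + D)**2)
sqrt(c(-549, -380) - 438429) = sqrt((10 - 380)**2 - 438429) = sqrt((-370)**2 - 438429) = sqrt(136900 - 438429) = sqrt(-301529) = I*sqrt(301529)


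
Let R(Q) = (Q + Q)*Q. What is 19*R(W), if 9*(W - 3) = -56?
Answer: 31958/81 ≈ 394.54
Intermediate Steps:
W = -29/9 (W = 3 + (1/9)*(-56) = 3 - 56/9 = -29/9 ≈ -3.2222)
R(Q) = 2*Q**2 (R(Q) = (2*Q)*Q = 2*Q**2)
19*R(W) = 19*(2*(-29/9)**2) = 19*(2*(841/81)) = 19*(1682/81) = 31958/81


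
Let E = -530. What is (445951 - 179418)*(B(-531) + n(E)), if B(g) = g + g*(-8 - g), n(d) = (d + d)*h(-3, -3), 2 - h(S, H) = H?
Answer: -75573832952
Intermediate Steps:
h(S, H) = 2 - H
n(d) = 10*d (n(d) = (d + d)*(2 - 1*(-3)) = (2*d)*(2 + 3) = (2*d)*5 = 10*d)
(445951 - 179418)*(B(-531) + n(E)) = (445951 - 179418)*(-1*(-531)*(7 - 531) + 10*(-530)) = 266533*(-1*(-531)*(-524) - 5300) = 266533*(-278244 - 5300) = 266533*(-283544) = -75573832952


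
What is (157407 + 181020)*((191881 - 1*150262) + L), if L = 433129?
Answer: 160667541396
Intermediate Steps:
(157407 + 181020)*((191881 - 1*150262) + L) = (157407 + 181020)*((191881 - 1*150262) + 433129) = 338427*((191881 - 150262) + 433129) = 338427*(41619 + 433129) = 338427*474748 = 160667541396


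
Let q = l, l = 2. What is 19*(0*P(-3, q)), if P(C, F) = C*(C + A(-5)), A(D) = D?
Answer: 0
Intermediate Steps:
q = 2
P(C, F) = C*(-5 + C) (P(C, F) = C*(C - 5) = C*(-5 + C))
19*(0*P(-3, q)) = 19*(0*(-3*(-5 - 3))) = 19*(0*(-3*(-8))) = 19*(0*24) = 19*0 = 0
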